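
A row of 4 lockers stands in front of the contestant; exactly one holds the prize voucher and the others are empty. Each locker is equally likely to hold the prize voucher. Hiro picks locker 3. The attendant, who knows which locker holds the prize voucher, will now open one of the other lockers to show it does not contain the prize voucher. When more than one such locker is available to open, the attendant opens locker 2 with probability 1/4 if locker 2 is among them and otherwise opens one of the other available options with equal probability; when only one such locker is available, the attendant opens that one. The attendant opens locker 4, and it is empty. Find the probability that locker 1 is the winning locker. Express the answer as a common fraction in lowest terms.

Consider each possible location of the prize voucher in turn.
If it is in locker 1 (prior 1/4): locker 2 is available but not opened, probability 3/4; weight (1/4)·(3/4) = 3/16.
If it is in locker 2 (prior 1/4): locker 2 holds the prize so is unavailable; the attendant chooses uniformly among the 2 others, probability 1/2; weight (1/4)·(1/2) = 1/8.
If it is in locker 3 (prior 1/4): locker 2 is available but not opened; locker 4 gets probability (1 − 1/4)/2 = 3/8; weight (1/4)·(3/8) = 3/32.
If it is in locker 4 (prior 1/4): the attendant opened locker 4, so this case is ruled out; weight (1/4)·0 = 0.
The weights sum to 13/32.
So P(the prize voucher in locker 1 | the attendant opened locker 4) = (3/16) / (13/32) = 6/13.

6/13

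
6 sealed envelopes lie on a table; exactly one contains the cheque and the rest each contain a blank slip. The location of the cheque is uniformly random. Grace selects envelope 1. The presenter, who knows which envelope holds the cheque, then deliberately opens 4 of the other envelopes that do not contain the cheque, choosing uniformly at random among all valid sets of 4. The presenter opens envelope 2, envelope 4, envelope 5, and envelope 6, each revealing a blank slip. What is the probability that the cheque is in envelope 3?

Apply Bayes' rule, conditioning on where the cheque actually is.
If it is in envelope 1 (prior 1/6): the presenter has 5 equally likely choices, so probability 1/5; weight (1/6)·(1/5) = 1/30.
If it is in any of envelopes 2, 4, 5, and 6 (prior 1/6 each): that envelope was opened and seen not to hold the prize — ruled out; weight (1/6)·0 = 0 each.
If it is in envelope 3 (prior 1/6): the presenter has no choice, probability 1; weight (1/6)·1 = 1/6.
The weights sum to 1/5.
So P(the cheque in envelope 3 | the presenter opened envelope 2, envelope 4, envelope 5, and envelope 6) = (1/6) / (1/5) = 5/6.

5/6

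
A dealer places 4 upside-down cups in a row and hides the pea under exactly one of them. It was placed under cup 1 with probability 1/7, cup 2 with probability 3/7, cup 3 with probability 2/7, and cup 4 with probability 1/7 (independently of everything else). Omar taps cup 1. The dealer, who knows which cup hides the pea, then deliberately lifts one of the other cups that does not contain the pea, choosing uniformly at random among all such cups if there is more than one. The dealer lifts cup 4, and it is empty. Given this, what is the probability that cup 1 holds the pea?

2/17

Condition on the true location of the pea.
If it is under cup 1 (prior 1/7): the dealer has 3 equally likely choices, so probability 1/3; weight (1/7)·(1/3) = 1/21.
If it is under cup 2 (prior 3/7): the dealer has 2 equally likely choices, so probability 1/2; weight (3/7)·(1/2) = 3/14.
If it is under cup 3 (prior 2/7): the dealer has 2 equally likely choices, so probability 1/2; weight (2/7)·(1/2) = 1/7.
If it is under cup 4 (prior 1/7): the dealer opened cup 4, so this case is ruled out; weight (1/7)·0 = 0.
The weights sum to 17/42.
So P(the pea under cup 1 | the dealer opened cup 4) = (1/21) / (17/42) = 2/17.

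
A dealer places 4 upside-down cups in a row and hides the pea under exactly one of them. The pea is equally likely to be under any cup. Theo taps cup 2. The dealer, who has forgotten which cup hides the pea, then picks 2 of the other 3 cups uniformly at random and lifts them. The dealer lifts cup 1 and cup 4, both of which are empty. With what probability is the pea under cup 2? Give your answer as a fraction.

1/2

Consider each possible location of the pea in turn.
If it is under either of cups 1 and 4 (prior 1/4 each): that cup was opened and seen not to hold the prize — ruled out; weight (1/4)·0 = 0 each.
If it is under either of cups 2 and 3 (prior 1/4 each): the dealer picks exactly this set with probability 1/3 regardless, and none is the prize; weight (1/4)·(1/3) = 1/12 each.
The weights sum to 1/6.
So P(the pea under cup 2 | the dealer opened cup 1 and cup 4) = (1/12) / (1/6) = 1/2.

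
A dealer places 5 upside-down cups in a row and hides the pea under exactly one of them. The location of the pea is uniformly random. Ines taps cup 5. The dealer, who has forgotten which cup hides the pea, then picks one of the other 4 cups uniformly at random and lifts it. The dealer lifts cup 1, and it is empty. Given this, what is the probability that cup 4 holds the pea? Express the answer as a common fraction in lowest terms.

Consider each possible location of the pea in turn.
If it is under cup 1 (prior 1/5): the dealer opened cup 1, so this case is ruled out; weight (1/5)·0 = 0.
If it is under any of cups 2, 3, 4, and 5 (prior 1/5 each): the dealer picks cup 1 with probability 1/4 regardless, and it is not the prize; weight (1/5)·(1/4) = 1/20 each.
The weights sum to 1/5.
So P(the pea under cup 4 | the dealer opened cup 1) = (1/20) / (1/5) = 1/4.

1/4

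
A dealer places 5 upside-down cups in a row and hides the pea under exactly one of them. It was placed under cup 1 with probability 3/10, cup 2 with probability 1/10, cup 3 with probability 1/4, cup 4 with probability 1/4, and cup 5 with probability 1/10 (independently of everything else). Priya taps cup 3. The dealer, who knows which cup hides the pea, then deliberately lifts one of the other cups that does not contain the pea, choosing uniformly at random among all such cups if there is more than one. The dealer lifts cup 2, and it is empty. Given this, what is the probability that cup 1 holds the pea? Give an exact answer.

24/67

Condition on the true location of the pea.
If it is under cup 1 (prior 3/10): the dealer has 3 equally likely choices, so probability 1/3; weight (3/10)·(1/3) = 1/10.
If it is under cup 2 (prior 1/10): the dealer opened cup 2, so this case is ruled out; weight (1/10)·0 = 0.
If it is under cup 3 (prior 1/4): the dealer has 4 equally likely choices, so probability 1/4; weight (1/4)·(1/4) = 1/16.
If it is under cup 4 (prior 1/4): the dealer has 3 equally likely choices, so probability 1/3; weight (1/4)·(1/3) = 1/12.
If it is under cup 5 (prior 1/10): the dealer has 3 equally likely choices, so probability 1/3; weight (1/10)·(1/3) = 1/30.
The weights sum to 67/240.
So P(the pea under cup 1 | the dealer opened cup 2) = (1/10) / (67/240) = 24/67.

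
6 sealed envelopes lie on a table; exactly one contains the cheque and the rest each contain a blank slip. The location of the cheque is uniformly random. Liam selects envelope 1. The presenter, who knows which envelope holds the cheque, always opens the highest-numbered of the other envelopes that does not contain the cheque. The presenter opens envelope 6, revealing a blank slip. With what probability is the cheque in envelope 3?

Apply Bayes' rule, conditioning on where the cheque actually is.
If it is in any of envelopes 1, 2, 3, 4, and 5 (prior 1/6 each): envelope 6 is the highest-numbered option available, probability 1; weight (1/6)·1 = 1/6 each.
If it is in envelope 6 (prior 1/6): the presenter opened envelope 6, so this case is ruled out; weight (1/6)·0 = 0.
The weights sum to 5/6.
So P(the cheque in envelope 3 | the presenter opened envelope 6) = (1/6) / (5/6) = 1/5.

1/5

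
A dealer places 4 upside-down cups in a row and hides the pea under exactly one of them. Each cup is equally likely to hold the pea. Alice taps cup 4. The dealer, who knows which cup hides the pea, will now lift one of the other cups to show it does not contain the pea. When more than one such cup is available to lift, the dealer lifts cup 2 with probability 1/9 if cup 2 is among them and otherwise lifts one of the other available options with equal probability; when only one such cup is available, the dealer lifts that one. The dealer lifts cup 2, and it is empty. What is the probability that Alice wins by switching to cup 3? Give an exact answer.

Condition on the true location of the pea.
If it is under any of cups 1, 3, and 4 (prior 1/4 each): cup 2 is available, opened with probability 1/9; weight (1/4)·(1/9) = 1/36 each.
If it is under cup 2 (prior 1/4): the dealer opened cup 2, so this case is ruled out; weight (1/4)·0 = 0.
The weights sum to 1/12.
So P(the pea under cup 3 | the dealer opened cup 2) = (1/36) / (1/12) = 1/3.

1/3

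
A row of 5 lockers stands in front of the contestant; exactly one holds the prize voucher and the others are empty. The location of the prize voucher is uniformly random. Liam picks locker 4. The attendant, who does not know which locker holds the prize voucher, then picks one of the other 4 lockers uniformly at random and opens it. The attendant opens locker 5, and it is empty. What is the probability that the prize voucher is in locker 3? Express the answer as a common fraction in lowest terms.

Consider each possible location of the prize voucher in turn.
If it is in any of lockers 1, 2, 3, and 4 (prior 1/5 each): the attendant picks locker 5 with probability 1/4 regardless, and it is not the prize; weight (1/5)·(1/4) = 1/20 each.
If it is in locker 5 (prior 1/5): the attendant opened locker 5, so this case is ruled out; weight (1/5)·0 = 0.
The weights sum to 1/5.
So P(the prize voucher in locker 3 | the attendant opened locker 5) = (1/20) / (1/5) = 1/4.

1/4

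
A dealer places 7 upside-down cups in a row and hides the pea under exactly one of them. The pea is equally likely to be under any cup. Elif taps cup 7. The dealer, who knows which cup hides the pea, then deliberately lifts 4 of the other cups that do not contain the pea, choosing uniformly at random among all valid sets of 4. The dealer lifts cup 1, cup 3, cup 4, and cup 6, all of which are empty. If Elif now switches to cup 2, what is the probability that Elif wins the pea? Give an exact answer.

3/7

Consider each possible location of the pea in turn.
If it is under any of cups 1, 3, 4, and 6 (prior 1/7 each): that cup was opened and seen not to hold the prize — ruled out; weight (1/7)·0 = 0 each.
If it is under either of cups 2 and 5 (prior 1/7 each): the dealer has 5 equally likely choices, so probability 1/5; weight (1/7)·(1/5) = 1/35 each.
If it is under cup 7 (prior 1/7): the dealer has 15 equally likely choices, so probability 1/15; weight (1/7)·(1/15) = 1/105.
The weights sum to 1/15.
So P(the pea under cup 2 | the dealer opened cup 1, cup 3, cup 4, and cup 6) = (1/35) / (1/15) = 3/7.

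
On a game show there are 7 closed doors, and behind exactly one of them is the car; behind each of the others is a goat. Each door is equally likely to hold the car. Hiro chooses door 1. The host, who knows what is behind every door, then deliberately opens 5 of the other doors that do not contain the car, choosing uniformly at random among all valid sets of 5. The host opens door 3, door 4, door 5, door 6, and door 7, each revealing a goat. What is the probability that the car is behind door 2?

6/7

Condition on the true location of the car.
If it is behind door 1 (prior 1/7): the host has 6 equally likely choices, so probability 1/6; weight (1/7)·(1/6) = 1/42.
If it is behind door 2 (prior 1/7): the host has no choice, probability 1; weight (1/7)·1 = 1/7.
If it is behind any of doors 3, 4, 5, 6, and 7 (prior 1/7 each): that door was opened and seen not to hold the prize — ruled out; weight (1/7)·0 = 0 each.
The weights sum to 1/6.
So P(the car behind door 2 | the host opened door 3, door 4, door 5, door 6, and door 7) = (1/7) / (1/6) = 6/7.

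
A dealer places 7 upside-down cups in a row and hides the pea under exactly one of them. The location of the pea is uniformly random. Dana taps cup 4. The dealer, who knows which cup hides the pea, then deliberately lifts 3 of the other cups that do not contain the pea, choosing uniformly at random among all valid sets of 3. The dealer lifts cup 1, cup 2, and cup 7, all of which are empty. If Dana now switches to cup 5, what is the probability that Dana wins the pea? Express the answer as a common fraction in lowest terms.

Consider each possible location of the pea in turn.
If it is under any of cups 1, 2, and 7 (prior 1/7 each): that cup was opened and seen not to hold the prize — ruled out; weight (1/7)·0 = 0 each.
If it is under any of cups 3, 5, and 6 (prior 1/7 each): the dealer has 10 equally likely choices, so probability 1/10; weight (1/7)·(1/10) = 1/70 each.
If it is under cup 4 (prior 1/7): the dealer has 20 equally likely choices, so probability 1/20; weight (1/7)·(1/20) = 1/140.
The weights sum to 1/20.
So P(the pea under cup 5 | the dealer opened cup 1, cup 2, and cup 7) = (1/70) / (1/20) = 2/7.

2/7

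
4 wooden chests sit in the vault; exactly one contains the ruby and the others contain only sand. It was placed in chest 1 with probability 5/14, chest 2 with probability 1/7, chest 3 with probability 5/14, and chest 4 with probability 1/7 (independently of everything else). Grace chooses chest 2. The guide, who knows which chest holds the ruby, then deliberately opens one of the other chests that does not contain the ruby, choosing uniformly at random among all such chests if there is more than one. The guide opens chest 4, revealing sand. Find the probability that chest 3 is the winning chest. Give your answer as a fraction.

Consider each possible location of the ruby in turn.
If it is in either of chests 1 and 3 (prior 5/14 each): the guide has 2 equally likely choices, so probability 1/2; weight (5/14)·(1/2) = 5/28 each.
If it is in chest 2 (prior 1/7): the guide has 3 equally likely choices, so probability 1/3; weight (1/7)·(1/3) = 1/21.
If it is in chest 4 (prior 1/7): the guide opened chest 4, so this case is ruled out; weight (1/7)·0 = 0.
The weights sum to 17/42.
So P(the ruby in chest 3 | the guide opened chest 4) = (5/28) / (17/42) = 15/34.

15/34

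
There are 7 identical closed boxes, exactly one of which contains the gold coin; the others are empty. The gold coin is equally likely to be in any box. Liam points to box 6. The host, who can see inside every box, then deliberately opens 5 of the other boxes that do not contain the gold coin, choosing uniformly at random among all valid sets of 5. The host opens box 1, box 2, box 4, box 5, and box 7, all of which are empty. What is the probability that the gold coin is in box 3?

6/7

Consider each possible location of the gold coin in turn.
If it is in any of boxes 1, 2, 4, 5, and 7 (prior 1/7 each): that box was opened and seen not to hold the prize — ruled out; weight (1/7)·0 = 0 each.
If it is in box 3 (prior 1/7): the host has no choice, probability 1; weight (1/7)·1 = 1/7.
If it is in box 6 (prior 1/7): the host has 6 equally likely choices, so probability 1/6; weight (1/7)·(1/6) = 1/42.
The weights sum to 1/6.
So P(the gold coin in box 3 | the host opened box 1, box 2, box 4, box 5, and box 7) = (1/7) / (1/6) = 6/7.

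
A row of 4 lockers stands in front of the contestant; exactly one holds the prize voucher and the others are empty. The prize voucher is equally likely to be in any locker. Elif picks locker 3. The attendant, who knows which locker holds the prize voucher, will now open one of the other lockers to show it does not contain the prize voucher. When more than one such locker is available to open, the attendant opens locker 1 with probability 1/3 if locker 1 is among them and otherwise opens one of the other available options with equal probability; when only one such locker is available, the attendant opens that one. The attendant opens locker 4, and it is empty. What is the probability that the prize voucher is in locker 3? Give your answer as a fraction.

Consider each possible location of the prize voucher in turn.
If it is in locker 1 (prior 1/4): locker 1 holds the prize so is unavailable; the attendant chooses uniformly among the 2 others, probability 1/2; weight (1/4)·(1/2) = 1/8.
If it is in locker 2 (prior 1/4): locker 1 is available but not opened, probability 2/3; weight (1/4)·(2/3) = 1/6.
If it is in locker 3 (prior 1/4): locker 1 is available but not opened; locker 4 gets probability (1 − 1/3)/2 = 1/3; weight (1/4)·(1/3) = 1/12.
If it is in locker 4 (prior 1/4): the attendant opened locker 4, so this case is ruled out; weight (1/4)·0 = 0.
The weights sum to 3/8.
So P(the prize voucher in locker 3 | the attendant opened locker 4) = (1/12) / (3/8) = 2/9.

2/9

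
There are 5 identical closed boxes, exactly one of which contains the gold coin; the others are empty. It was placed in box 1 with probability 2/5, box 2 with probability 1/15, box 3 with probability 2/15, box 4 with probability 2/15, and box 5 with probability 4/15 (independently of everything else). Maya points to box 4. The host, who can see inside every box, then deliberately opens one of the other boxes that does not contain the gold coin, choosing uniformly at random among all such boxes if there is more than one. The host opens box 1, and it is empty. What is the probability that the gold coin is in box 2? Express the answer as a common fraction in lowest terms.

2/17

Condition on the true location of the gold coin.
If it is in box 1 (prior 2/5): the host opened box 1, so this case is ruled out; weight (2/5)·0 = 0.
If it is in box 2 (prior 1/15): the host has 3 equally likely choices, so probability 1/3; weight (1/15)·(1/3) = 1/45.
If it is in box 3 (prior 2/15): the host has 3 equally likely choices, so probability 1/3; weight (2/15)·(1/3) = 2/45.
If it is in box 4 (prior 2/15): the host has 4 equally likely choices, so probability 1/4; weight (2/15)·(1/4) = 1/30.
If it is in box 5 (prior 4/15): the host has 3 equally likely choices, so probability 1/3; weight (4/15)·(1/3) = 4/45.
The weights sum to 17/90.
So P(the gold coin in box 2 | the host opened box 1) = (1/45) / (17/90) = 2/17.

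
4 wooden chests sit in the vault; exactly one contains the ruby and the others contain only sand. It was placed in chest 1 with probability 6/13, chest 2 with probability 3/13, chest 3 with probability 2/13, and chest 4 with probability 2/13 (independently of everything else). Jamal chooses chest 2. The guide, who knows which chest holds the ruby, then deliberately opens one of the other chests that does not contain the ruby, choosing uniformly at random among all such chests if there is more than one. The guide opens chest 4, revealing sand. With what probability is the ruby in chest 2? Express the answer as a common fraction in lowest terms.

Condition on the true location of the ruby.
If it is in chest 1 (prior 6/13): the guide has 2 equally likely choices, so probability 1/2; weight (6/13)·(1/2) = 3/13.
If it is in chest 2 (prior 3/13): the guide has 3 equally likely choices, so probability 1/3; weight (3/13)·(1/3) = 1/13.
If it is in chest 3 (prior 2/13): the guide has 2 equally likely choices, so probability 1/2; weight (2/13)·(1/2) = 1/13.
If it is in chest 4 (prior 2/13): the guide opened chest 4, so this case is ruled out; weight (2/13)·0 = 0.
The weights sum to 5/13.
So P(the ruby in chest 2 | the guide opened chest 4) = (1/13) / (5/13) = 1/5.

1/5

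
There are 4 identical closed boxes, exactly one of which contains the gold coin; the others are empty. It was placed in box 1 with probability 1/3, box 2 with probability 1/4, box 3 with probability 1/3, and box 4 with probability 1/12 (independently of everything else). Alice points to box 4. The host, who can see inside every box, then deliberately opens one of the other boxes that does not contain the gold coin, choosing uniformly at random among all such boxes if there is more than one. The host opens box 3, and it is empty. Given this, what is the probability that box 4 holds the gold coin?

Consider each possible location of the gold coin in turn.
If it is in box 1 (prior 1/3): the host has 2 equally likely choices, so probability 1/2; weight (1/3)·(1/2) = 1/6.
If it is in box 2 (prior 1/4): the host has 2 equally likely choices, so probability 1/2; weight (1/4)·(1/2) = 1/8.
If it is in box 3 (prior 1/3): the host opened box 3, so this case is ruled out; weight (1/3)·0 = 0.
If it is in box 4 (prior 1/12): the host has 3 equally likely choices, so probability 1/3; weight (1/12)·(1/3) = 1/36.
The weights sum to 23/72.
So P(the gold coin in box 4 | the host opened box 3) = (1/36) / (23/72) = 2/23.

2/23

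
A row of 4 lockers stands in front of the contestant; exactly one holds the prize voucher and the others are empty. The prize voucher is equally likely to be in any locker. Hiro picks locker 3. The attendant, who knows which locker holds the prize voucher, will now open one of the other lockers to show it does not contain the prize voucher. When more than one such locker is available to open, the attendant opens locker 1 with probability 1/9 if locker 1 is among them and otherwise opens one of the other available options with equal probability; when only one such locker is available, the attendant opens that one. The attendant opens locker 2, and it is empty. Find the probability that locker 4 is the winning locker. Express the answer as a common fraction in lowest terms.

16/33

Consider each possible location of the prize voucher in turn.
If it is in locker 1 (prior 1/4): locker 1 holds the prize so is unavailable; the attendant chooses uniformly among the 2 others, probability 1/2; weight (1/4)·(1/2) = 1/8.
If it is in locker 2 (prior 1/4): the attendant opened locker 2, so this case is ruled out; weight (1/4)·0 = 0.
If it is in locker 3 (prior 1/4): locker 1 is available but not opened; locker 2 gets probability (1 − 1/9)/2 = 4/9; weight (1/4)·(4/9) = 1/9.
If it is in locker 4 (prior 1/4): locker 1 is available but not opened, probability 8/9; weight (1/4)·(8/9) = 2/9.
The weights sum to 11/24.
So P(the prize voucher in locker 4 | the attendant opened locker 2) = (2/9) / (11/24) = 16/33.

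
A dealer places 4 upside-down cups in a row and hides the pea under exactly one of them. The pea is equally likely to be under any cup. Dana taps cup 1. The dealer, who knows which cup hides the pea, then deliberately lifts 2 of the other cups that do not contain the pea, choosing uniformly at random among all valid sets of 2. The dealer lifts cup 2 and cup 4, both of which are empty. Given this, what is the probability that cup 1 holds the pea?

1/4

Apply Bayes' rule, conditioning on where the pea actually is.
If it is under cup 1 (prior 1/4): the dealer has 3 equally likely choices, so probability 1/3; weight (1/4)·(1/3) = 1/12.
If it is under either of cups 2 and 4 (prior 1/4 each): that cup was opened and seen not to hold the prize — ruled out; weight (1/4)·0 = 0 each.
If it is under cup 3 (prior 1/4): the dealer has no choice, probability 1; weight (1/4)·1 = 1/4.
The weights sum to 1/3.
So P(the pea under cup 1 | the dealer opened cup 2 and cup 4) = (1/12) / (1/3) = 1/4.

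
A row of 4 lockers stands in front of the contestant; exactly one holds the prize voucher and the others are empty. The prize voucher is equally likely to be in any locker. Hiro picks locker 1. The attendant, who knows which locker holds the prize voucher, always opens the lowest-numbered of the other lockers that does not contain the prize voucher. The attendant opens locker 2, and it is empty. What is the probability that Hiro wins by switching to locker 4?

1/3

Condition on the true location of the prize voucher.
If it is in any of lockers 1, 3, and 4 (prior 1/4 each): locker 2 is the lowest-numbered option available, probability 1; weight (1/4)·1 = 1/4 each.
If it is in locker 2 (prior 1/4): the attendant opened locker 2, so this case is ruled out; weight (1/4)·0 = 0.
The weights sum to 3/4.
So P(the prize voucher in locker 4 | the attendant opened locker 2) = (1/4) / (3/4) = 1/3.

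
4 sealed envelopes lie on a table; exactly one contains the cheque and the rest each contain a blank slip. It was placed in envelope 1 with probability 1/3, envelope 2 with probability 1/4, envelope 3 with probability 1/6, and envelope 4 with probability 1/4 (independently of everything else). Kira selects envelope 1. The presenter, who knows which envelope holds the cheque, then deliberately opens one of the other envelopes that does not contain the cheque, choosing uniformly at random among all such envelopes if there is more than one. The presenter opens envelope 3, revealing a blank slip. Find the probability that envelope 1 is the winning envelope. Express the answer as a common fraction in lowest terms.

4/13

Consider each possible location of the cheque in turn.
If it is in envelope 1 (prior 1/3): the presenter has 3 equally likely choices, so probability 1/3; weight (1/3)·(1/3) = 1/9.
If it is in either of envelopes 2 and 4 (prior 1/4 each): the presenter has 2 equally likely choices, so probability 1/2; weight (1/4)·(1/2) = 1/8 each.
If it is in envelope 3 (prior 1/6): the presenter opened envelope 3, so this case is ruled out; weight (1/6)·0 = 0.
The weights sum to 13/36.
So P(the cheque in envelope 1 | the presenter opened envelope 3) = (1/9) / (13/36) = 4/13.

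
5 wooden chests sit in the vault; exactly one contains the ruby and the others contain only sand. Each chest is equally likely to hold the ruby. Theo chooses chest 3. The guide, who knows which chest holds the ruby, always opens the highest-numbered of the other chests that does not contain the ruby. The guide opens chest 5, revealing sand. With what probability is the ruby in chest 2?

Condition on the true location of the ruby.
If it is in any of chests 1, 2, 3, and 4 (prior 1/5 each): chest 5 is the highest-numbered option available, probability 1; weight (1/5)·1 = 1/5 each.
If it is in chest 5 (prior 1/5): the guide opened chest 5, so this case is ruled out; weight (1/5)·0 = 0.
The weights sum to 4/5.
So P(the ruby in chest 2 | the guide opened chest 5) = (1/5) / (4/5) = 1/4.

1/4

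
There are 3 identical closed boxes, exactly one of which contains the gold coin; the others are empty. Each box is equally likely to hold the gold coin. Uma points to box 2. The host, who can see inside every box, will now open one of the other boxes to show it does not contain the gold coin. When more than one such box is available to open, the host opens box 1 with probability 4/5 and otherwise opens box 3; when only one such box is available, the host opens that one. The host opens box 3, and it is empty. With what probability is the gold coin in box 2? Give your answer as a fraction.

1/6

Condition on the true location of the gold coin.
If it is in box 1 (prior 1/3): only box 3 is available, probability 1; weight (1/3)·1 = 1/3.
If it is in box 2 (prior 1/3): box 1 is available but not opened, probability 1/5; weight (1/3)·(1/5) = 1/15.
If it is in box 3 (prior 1/3): the host opened box 3, so this case is ruled out; weight (1/3)·0 = 0.
The weights sum to 2/5.
So P(the gold coin in box 2 | the host opened box 3) = (1/15) / (2/5) = 1/6.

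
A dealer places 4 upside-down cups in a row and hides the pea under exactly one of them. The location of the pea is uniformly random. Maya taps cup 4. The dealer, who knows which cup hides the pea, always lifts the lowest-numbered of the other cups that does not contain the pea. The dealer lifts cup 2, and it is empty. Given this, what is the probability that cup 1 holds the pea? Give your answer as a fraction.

1

Apply Bayes' rule, conditioning on where the pea actually is.
If it is under cup 1 (prior 1/4): cup 2 is the lowest-numbered option available, probability 1; weight (1/4)·1 = 1/4.
If it is under cup 2 (prior 1/4): the dealer opened cup 2, so this case is ruled out; weight (1/4)·0 = 0.
If it is under either of cups 3 and 4 (prior 1/4 each): the dealer would have opened cup 1 instead, probability 0; weight (1/4)·0 = 0 each.
The weights sum to 1/4.
So P(the pea under cup 1 | the dealer opened cup 2) = (1/4) / (1/4) = 1.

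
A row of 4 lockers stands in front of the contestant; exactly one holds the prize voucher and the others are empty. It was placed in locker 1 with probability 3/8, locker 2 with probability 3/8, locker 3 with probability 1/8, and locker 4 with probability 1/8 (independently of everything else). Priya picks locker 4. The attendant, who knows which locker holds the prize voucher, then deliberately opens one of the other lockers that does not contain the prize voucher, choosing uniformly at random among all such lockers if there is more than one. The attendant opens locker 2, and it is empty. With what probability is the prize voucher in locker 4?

Consider each possible location of the prize voucher in turn.
If it is in locker 1 (prior 3/8): the attendant has 2 equally likely choices, so probability 1/2; weight (3/8)·(1/2) = 3/16.
If it is in locker 2 (prior 3/8): the attendant opened locker 2, so this case is ruled out; weight (3/8)·0 = 0.
If it is in locker 3 (prior 1/8): the attendant has 2 equally likely choices, so probability 1/2; weight (1/8)·(1/2) = 1/16.
If it is in locker 4 (prior 1/8): the attendant has 3 equally likely choices, so probability 1/3; weight (1/8)·(1/3) = 1/24.
The weights sum to 7/24.
So P(the prize voucher in locker 4 | the attendant opened locker 2) = (1/24) / (7/24) = 1/7.

1/7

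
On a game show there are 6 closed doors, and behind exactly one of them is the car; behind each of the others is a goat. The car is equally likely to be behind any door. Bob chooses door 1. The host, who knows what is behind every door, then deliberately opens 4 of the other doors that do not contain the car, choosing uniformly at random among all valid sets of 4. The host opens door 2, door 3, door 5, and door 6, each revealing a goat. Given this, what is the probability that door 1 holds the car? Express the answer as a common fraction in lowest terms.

1/6

Consider each possible location of the car in turn.
If it is behind door 1 (prior 1/6): the host has 5 equally likely choices, so probability 1/5; weight (1/6)·(1/5) = 1/30.
If it is behind any of doors 2, 3, 5, and 6 (prior 1/6 each): that door was opened and seen not to hold the prize — ruled out; weight (1/6)·0 = 0 each.
If it is behind door 4 (prior 1/6): the host has no choice, probability 1; weight (1/6)·1 = 1/6.
The weights sum to 1/5.
So P(the car behind door 1 | the host opened door 2, door 3, door 5, and door 6) = (1/30) / (1/5) = 1/6.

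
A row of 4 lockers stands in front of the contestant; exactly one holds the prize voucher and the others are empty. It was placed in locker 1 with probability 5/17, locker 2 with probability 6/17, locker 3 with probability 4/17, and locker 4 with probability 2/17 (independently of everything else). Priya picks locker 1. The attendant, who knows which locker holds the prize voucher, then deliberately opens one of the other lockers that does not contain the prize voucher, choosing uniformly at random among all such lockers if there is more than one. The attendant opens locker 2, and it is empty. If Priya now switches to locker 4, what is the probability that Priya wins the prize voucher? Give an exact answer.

Condition on the true location of the prize voucher.
If it is in locker 1 (prior 5/17): the attendant has 3 equally likely choices, so probability 1/3; weight (5/17)·(1/3) = 5/51.
If it is in locker 2 (prior 6/17): the attendant opened locker 2, so this case is ruled out; weight (6/17)·0 = 0.
If it is in locker 3 (prior 4/17): the attendant has 2 equally likely choices, so probability 1/2; weight (4/17)·(1/2) = 2/17.
If it is in locker 4 (prior 2/17): the attendant has 2 equally likely choices, so probability 1/2; weight (2/17)·(1/2) = 1/17.
The weights sum to 14/51.
So P(the prize voucher in locker 4 | the attendant opened locker 2) = (1/17) / (14/51) = 3/14.

3/14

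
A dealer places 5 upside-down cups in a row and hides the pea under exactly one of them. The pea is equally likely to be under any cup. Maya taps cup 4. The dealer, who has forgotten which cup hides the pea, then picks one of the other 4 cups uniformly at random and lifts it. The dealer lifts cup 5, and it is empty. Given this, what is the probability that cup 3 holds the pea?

1/4

Apply Bayes' rule, conditioning on where the pea actually is.
If it is under any of cups 1, 2, 3, and 4 (prior 1/5 each): the dealer picks cup 5 with probability 1/4 regardless, and it is not the prize; weight (1/5)·(1/4) = 1/20 each.
If it is under cup 5 (prior 1/5): the dealer opened cup 5, so this case is ruled out; weight (1/5)·0 = 0.
The weights sum to 1/5.
So P(the pea under cup 3 | the dealer opened cup 5) = (1/20) / (1/5) = 1/4.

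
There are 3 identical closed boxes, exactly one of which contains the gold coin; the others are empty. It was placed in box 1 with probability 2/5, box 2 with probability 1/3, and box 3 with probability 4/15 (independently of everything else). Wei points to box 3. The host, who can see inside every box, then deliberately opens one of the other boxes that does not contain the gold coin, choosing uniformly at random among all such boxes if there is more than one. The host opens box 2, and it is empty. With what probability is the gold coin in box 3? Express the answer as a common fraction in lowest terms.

1/4

Condition on the true location of the gold coin.
If it is in box 1 (prior 2/5): the host has no choice, probability 1; weight (2/5)·1 = 2/5.
If it is in box 2 (prior 1/3): the host opened box 2, so this case is ruled out; weight (1/3)·0 = 0.
If it is in box 3 (prior 4/15): the host has 2 equally likely choices, so probability 1/2; weight (4/15)·(1/2) = 2/15.
The weights sum to 8/15.
So P(the gold coin in box 3 | the host opened box 2) = (2/15) / (8/15) = 1/4.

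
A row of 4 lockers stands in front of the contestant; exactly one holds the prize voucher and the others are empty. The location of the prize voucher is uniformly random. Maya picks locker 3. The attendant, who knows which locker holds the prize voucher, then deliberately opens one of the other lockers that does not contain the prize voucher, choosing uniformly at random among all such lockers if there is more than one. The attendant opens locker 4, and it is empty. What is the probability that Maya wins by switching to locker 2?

3/8

Condition on the true location of the prize voucher.
If it is in either of lockers 1 and 2 (prior 1/4 each): the attendant has 2 equally likely choices, so probability 1/2; weight (1/4)·(1/2) = 1/8 each.
If it is in locker 3 (prior 1/4): the attendant has 3 equally likely choices, so probability 1/3; weight (1/4)·(1/3) = 1/12.
If it is in locker 4 (prior 1/4): the attendant opened locker 4, so this case is ruled out; weight (1/4)·0 = 0.
The weights sum to 1/3.
So P(the prize voucher in locker 2 | the attendant opened locker 4) = (1/8) / (1/3) = 3/8.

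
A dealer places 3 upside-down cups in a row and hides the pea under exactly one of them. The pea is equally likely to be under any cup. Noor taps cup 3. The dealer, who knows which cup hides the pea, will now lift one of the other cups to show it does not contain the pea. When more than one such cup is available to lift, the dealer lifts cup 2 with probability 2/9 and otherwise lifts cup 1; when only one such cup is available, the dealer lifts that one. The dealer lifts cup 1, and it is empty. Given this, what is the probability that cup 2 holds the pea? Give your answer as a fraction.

Consider each possible location of the pea in turn.
If it is under cup 1 (prior 1/3): the dealer opened cup 1, so this case is ruled out; weight (1/3)·0 = 0.
If it is under cup 2 (prior 1/3): only cup 1 is available, probability 1; weight (1/3)·1 = 1/3.
If it is under cup 3 (prior 1/3): cup 2 is available but not opened, probability 7/9; weight (1/3)·(7/9) = 7/27.
The weights sum to 16/27.
So P(the pea under cup 2 | the dealer opened cup 1) = (1/3) / (16/27) = 9/16.

9/16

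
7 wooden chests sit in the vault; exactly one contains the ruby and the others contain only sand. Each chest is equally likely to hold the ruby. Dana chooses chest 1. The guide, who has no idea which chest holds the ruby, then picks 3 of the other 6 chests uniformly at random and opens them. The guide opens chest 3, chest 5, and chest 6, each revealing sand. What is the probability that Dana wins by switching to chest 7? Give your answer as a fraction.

Apply Bayes' rule, conditioning on where the ruby actually is.
If it is in any of chests 1, 2, 4, and 7 (prior 1/7 each): the guide picks exactly this set with probability 1/20 regardless, and none is the prize; weight (1/7)·(1/20) = 1/140 each.
If it is in any of chests 3, 5, and 6 (prior 1/7 each): that chest was opened and seen not to hold the prize — ruled out; weight (1/7)·0 = 0 each.
The weights sum to 1/35.
So P(the ruby in chest 7 | the guide opened chest 3, chest 5, and chest 6) = (1/140) / (1/35) = 1/4.

1/4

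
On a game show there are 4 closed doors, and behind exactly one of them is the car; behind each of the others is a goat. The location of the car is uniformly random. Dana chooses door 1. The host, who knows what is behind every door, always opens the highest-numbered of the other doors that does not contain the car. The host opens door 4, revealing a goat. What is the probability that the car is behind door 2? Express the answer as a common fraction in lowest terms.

1/3

Condition on the true location of the car.
If it is behind any of doors 1, 2, and 3 (prior 1/4 each): door 4 is the highest-numbered option available, probability 1; weight (1/4)·1 = 1/4 each.
If it is behind door 4 (prior 1/4): the host opened door 4, so this case is ruled out; weight (1/4)·0 = 0.
The weights sum to 3/4.
So P(the car behind door 2 | the host opened door 4) = (1/4) / (3/4) = 1/3.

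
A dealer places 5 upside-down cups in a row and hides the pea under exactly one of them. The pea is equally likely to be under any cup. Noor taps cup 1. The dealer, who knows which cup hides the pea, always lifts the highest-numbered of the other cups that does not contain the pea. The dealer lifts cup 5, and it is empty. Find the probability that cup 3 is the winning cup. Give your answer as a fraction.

Consider each possible location of the pea in turn.
If it is under any of cups 1, 2, 3, and 4 (prior 1/5 each): cup 5 is the highest-numbered option available, probability 1; weight (1/5)·1 = 1/5 each.
If it is under cup 5 (prior 1/5): the dealer opened cup 5, so this case is ruled out; weight (1/5)·0 = 0.
The weights sum to 4/5.
So P(the pea under cup 3 | the dealer opened cup 5) = (1/5) / (4/5) = 1/4.

1/4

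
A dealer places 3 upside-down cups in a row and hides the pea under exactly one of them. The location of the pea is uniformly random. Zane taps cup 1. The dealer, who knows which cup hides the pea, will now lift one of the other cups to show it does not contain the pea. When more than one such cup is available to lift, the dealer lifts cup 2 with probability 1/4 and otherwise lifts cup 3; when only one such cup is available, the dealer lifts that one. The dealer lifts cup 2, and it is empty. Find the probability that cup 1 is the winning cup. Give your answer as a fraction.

Consider each possible location of the pea in turn.
If it is under cup 1 (prior 1/3): cup 2 is available, opened with probability 1/4; weight (1/3)·(1/4) = 1/12.
If it is under cup 2 (prior 1/3): the dealer opened cup 2, so this case is ruled out; weight (1/3)·0 = 0.
If it is under cup 3 (prior 1/3): only cup 2 is available, probability 1; weight (1/3)·1 = 1/3.
The weights sum to 5/12.
So P(the pea under cup 1 | the dealer opened cup 2) = (1/12) / (5/12) = 1/5.

1/5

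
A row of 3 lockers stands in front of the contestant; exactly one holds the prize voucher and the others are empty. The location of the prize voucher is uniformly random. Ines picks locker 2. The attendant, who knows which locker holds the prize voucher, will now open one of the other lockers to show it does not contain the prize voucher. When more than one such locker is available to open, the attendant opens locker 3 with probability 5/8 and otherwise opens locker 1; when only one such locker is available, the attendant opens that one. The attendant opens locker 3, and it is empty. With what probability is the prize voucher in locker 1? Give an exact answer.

Apply Bayes' rule, conditioning on where the prize voucher actually is.
If it is in locker 1 (prior 1/3): only locker 3 is available, probability 1; weight (1/3)·1 = 1/3.
If it is in locker 2 (prior 1/3): locker 3 is available, opened with probability 5/8; weight (1/3)·(5/8) = 5/24.
If it is in locker 3 (prior 1/3): the attendant opened locker 3, so this case is ruled out; weight (1/3)·0 = 0.
The weights sum to 13/24.
So P(the prize voucher in locker 1 | the attendant opened locker 3) = (1/3) / (13/24) = 8/13.

8/13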